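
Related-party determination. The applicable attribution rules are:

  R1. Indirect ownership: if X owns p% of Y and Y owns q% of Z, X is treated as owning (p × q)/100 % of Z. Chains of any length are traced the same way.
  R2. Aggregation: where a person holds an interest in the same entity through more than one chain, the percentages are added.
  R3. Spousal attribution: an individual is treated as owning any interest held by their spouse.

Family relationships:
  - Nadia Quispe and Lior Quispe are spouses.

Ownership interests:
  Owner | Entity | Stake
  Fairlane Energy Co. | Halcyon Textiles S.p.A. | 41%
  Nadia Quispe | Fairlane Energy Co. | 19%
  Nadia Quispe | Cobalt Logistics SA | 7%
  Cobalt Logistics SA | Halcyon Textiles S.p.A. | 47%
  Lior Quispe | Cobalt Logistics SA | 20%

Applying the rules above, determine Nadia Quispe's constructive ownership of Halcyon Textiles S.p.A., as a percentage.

20.48%

By spousal attribution (R3), Nadia Quispe is treated as also owning Lior Quispe's interest in Cobalt Logistics SA, giving 7% + 20% = 27%.
Chain via Cobalt Logistics SA (R1): 27% × 47% = 12.69% of Halcyon Textiles S.p.A.
Chain via Fairlane Energy Co. (R1): 19% × 41% = 7.79% of Halcyon Textiles S.p.A.
Aggregating (R2): 12.69% + 7.79% = 20.48%.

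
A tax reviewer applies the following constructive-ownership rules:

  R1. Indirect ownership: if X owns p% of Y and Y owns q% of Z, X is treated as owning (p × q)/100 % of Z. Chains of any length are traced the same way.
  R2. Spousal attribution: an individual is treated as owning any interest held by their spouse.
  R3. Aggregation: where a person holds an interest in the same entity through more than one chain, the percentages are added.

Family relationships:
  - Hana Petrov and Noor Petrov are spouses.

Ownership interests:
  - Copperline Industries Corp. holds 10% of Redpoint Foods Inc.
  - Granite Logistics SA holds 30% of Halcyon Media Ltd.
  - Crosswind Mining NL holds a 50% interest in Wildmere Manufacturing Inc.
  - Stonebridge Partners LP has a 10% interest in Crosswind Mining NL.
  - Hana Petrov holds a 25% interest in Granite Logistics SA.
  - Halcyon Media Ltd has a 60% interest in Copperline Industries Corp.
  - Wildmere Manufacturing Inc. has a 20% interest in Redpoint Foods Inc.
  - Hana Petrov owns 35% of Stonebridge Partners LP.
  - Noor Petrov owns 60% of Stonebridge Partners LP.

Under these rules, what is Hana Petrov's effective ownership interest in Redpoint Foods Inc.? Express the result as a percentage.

1.4%

By spousal attribution (R2), Hana Petrov is treated as also owning Noor Petrov's interest in Stonebridge Partners LP, giving 35% + 60% = 95%.
Chain via Granite Logistics SA → Halcyon Media Ltd → Copperline Industries Corp. (R1): 25% × 30% × 60% × 10% = 0.45% of Redpoint Foods Inc.
Chain via Stonebridge Partners LP → Crosswind Mining NL → Wildmere Manufacturing Inc. (R1): 95% × 10% × 50% × 20% = 0.95% of Redpoint Foods Inc.
Aggregating (R3): 0.45% + 0.95% = 1.4%.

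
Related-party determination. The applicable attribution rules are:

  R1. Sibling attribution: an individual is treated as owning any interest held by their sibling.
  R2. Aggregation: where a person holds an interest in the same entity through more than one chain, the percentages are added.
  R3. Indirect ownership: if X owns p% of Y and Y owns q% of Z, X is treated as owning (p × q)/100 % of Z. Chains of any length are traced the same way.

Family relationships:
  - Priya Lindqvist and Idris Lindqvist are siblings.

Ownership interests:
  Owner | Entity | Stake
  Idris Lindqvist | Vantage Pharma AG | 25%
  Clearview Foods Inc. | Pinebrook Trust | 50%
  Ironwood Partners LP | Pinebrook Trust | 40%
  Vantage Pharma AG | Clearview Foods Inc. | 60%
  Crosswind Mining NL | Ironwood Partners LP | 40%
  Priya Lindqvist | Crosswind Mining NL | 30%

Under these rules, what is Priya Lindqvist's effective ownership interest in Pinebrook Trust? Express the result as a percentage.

By sibling attribution (R1), Priya Lindqvist is treated as owning Idris Lindqvist's 25% interest in Vantage Pharma AG.
Chain via Crosswind Mining NL → Ironwood Partners LP (R3): 30% × 40% × 40% = 4.8% of Pinebrook Trust.
Chain via Vantage Pharma AG → Clearview Foods Inc. (R3): 25% × 60% × 50% = 7.5% of Pinebrook Trust.
Aggregating (R2): 4.8% + 7.5% = 12.3%.

12.3%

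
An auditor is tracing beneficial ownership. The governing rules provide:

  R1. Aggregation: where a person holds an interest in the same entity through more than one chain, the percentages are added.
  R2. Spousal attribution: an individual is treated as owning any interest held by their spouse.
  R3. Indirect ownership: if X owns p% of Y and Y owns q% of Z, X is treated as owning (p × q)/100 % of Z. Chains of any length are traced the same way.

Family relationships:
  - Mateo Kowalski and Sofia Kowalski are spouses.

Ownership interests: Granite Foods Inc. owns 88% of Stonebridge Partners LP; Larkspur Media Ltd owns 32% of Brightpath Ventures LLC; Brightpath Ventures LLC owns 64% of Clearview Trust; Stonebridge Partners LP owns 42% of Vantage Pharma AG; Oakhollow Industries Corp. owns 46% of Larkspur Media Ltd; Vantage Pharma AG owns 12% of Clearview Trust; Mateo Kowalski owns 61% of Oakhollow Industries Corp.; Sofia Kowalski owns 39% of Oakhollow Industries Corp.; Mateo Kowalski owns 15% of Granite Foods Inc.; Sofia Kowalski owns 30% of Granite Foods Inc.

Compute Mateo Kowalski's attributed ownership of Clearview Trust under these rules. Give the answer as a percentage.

11.41664%

By spousal attribution (R2), Mateo Kowalski is treated as also owning Sofia Kowalski's interest in Oakhollow Industries Corp, giving 61% + 39% = 100%.
By spousal attribution (R2), Mateo Kowalski is treated as also owning Sofia Kowalski's interest in Granite Foods Inc, giving 15% + 30% = 45%.
Chain via Oakhollow Industries Corp. → Larkspur Media Ltd → Brightpath Ventures LLC (R3): 100% × 46% × 32% × 64% = 9.4208% of Clearview Trust.
Chain via Granite Foods Inc. → Stonebridge Partners LP → Vantage Pharma AG (R3): 45% × 88% × 42% × 12% = 1.99584% of Clearview Trust.
Aggregating (R1): 9.4208% + 1.99584% = 11.41664%.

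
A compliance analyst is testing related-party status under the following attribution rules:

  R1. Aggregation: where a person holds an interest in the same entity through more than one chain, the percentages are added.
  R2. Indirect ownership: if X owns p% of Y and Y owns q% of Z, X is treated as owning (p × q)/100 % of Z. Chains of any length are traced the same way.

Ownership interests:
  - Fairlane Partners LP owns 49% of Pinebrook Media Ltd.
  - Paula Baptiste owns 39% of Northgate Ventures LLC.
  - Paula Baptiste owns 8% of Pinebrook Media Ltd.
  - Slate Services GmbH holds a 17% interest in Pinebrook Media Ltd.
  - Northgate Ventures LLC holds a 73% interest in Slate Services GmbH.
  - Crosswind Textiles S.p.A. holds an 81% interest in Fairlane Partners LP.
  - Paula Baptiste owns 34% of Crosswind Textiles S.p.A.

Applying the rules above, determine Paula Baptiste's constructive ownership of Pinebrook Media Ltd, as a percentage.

26.3345%

Chain via Crosswind Textiles S.p.A. → Fairlane Partners LP (R2): 34% × 81% × 49% = 13.4946% of Pinebrook Media Ltd.
Chain via Northgate Ventures LLC → Slate Services GmbH (R2): 39% × 73% × 17% = 4.8399% of Pinebrook Media Ltd.
Direct interest in Pinebrook Media Ltd: 8%.
Aggregating (R1): 13.4946% + 4.8399% + 8% = 26.3345%.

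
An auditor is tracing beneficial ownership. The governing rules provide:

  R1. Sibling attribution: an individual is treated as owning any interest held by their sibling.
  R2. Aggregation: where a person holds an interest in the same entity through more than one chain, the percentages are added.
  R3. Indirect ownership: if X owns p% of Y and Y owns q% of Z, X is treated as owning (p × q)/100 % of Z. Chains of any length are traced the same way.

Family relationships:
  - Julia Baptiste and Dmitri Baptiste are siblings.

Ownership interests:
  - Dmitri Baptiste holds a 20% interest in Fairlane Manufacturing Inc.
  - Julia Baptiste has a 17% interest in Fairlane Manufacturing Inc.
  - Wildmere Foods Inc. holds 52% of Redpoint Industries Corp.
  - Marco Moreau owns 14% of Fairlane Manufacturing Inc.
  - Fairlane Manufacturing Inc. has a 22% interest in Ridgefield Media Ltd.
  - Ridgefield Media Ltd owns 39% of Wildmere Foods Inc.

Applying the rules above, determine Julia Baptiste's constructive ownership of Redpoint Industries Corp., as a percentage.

1.650792%

By sibling attribution (R1), Julia Baptiste is treated as also owning Dmitri Baptiste's interest in Fairlane Manufacturing Inc, giving 17% + 20% = 37%.
Chain via Fairlane Manufacturing Inc. → Ridgefield Media Ltd → Wildmere Foods Inc. (R3): 37% × 22% × 39% × 52% = 1.650792% of Redpoint Industries Corp.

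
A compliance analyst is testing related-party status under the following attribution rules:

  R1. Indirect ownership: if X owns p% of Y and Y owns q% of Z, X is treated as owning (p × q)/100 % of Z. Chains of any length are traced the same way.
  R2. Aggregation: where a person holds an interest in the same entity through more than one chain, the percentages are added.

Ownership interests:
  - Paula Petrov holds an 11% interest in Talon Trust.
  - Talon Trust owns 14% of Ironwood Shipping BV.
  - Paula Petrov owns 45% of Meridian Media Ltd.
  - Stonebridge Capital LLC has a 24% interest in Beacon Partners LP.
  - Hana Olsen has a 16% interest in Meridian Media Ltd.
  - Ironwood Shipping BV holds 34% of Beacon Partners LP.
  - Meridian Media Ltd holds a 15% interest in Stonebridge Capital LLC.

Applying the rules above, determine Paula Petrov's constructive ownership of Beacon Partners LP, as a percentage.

Chain via Meridian Media Ltd → Stonebridge Capital LLC (R1): 45% × 15% × 24% = 1.62% of Beacon Partners LP.
Chain via Talon Trust → Ironwood Shipping BV (R1): 11% × 14% × 34% = 0.5236% of Beacon Partners LP.
Aggregating (R2): 1.62% + 0.5236% = 2.1436%.

2.1436%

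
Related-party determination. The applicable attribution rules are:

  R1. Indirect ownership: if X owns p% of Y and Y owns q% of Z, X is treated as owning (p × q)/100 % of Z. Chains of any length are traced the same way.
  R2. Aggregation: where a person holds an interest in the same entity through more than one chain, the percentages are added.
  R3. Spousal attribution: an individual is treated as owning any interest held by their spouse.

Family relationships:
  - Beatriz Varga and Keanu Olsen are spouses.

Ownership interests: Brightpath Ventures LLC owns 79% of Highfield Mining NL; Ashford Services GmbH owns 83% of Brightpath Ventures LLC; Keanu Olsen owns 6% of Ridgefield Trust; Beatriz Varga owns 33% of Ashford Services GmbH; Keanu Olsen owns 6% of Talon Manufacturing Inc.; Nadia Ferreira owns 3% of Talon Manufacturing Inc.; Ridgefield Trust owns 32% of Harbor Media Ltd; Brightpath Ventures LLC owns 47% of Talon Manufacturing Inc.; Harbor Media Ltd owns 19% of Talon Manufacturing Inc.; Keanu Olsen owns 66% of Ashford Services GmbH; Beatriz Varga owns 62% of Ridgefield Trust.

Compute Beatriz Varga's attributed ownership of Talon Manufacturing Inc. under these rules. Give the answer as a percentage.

By spousal attribution (R3), Beatriz Varga is treated as also owning Keanu Olsen's interest in Ashford Services GmbH, giving 33% + 66% = 99%.
By spousal attribution (R3), Beatriz Varga is treated as also owning Keanu Olsen's interest in Ridgefield Trust, giving 62% + 6% = 68%.
By spousal attribution (R3), Beatriz Varga is treated as owning Keanu Olsen's 6% interest in Talon Manufacturing Inc.
Chain via Ashford Services GmbH → Brightpath Ventures LLC (R1): 99% × 83% × 47% = 38.6199% of Talon Manufacturing Inc.
Chain via Ridgefield Trust → Harbor Media Ltd (R1): 68% × 32% × 19% = 4.1344% of Talon Manufacturing Inc.
Direct interest in Talon Manufacturing Inc: 6%.
Aggregating (R2): 38.6199% + 4.1344% + 6% = 48.7543%.

48.7543%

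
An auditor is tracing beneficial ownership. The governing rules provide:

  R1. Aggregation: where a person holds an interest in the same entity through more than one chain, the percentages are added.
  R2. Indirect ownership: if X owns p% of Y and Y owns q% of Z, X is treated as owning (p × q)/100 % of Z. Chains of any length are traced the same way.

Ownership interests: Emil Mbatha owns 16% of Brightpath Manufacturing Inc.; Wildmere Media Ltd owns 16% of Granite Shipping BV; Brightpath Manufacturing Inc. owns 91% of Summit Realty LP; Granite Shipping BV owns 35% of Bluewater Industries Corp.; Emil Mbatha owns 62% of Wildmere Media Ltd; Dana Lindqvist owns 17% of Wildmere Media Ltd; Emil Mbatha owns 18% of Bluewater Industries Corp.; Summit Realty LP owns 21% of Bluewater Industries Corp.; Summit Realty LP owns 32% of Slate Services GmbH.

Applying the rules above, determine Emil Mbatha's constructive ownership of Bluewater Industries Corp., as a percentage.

24.5296%

Chain via Brightpath Manufacturing Inc. → Summit Realty LP (R2): 16% × 91% × 21% = 3.0576% of Bluewater Industries Corp.
Chain via Wildmere Media Ltd → Granite Shipping BV (R2): 62% × 16% × 35% = 3.472% of Bluewater Industries Corp.
Direct interest in Bluewater Industries Corp: 18%.
Aggregating (R1): 3.0576% + 3.472% + 18% = 24.5296%.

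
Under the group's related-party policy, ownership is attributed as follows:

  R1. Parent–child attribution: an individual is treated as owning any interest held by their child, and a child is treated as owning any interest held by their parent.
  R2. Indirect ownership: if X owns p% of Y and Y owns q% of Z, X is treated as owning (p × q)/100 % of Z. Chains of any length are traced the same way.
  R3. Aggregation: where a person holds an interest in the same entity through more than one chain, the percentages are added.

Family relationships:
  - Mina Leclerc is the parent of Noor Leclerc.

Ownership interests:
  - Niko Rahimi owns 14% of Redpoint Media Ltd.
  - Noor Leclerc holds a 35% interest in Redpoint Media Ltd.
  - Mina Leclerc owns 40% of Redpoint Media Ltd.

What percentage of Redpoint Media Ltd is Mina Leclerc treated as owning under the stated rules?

By parent–child attribution (R1), Mina Leclerc is treated as also owning Noor Leclerc's interest in Redpoint Media Ltd, giving 40% + 35% = 75%.
Direct interest in Redpoint Media Ltd: 75%.

75%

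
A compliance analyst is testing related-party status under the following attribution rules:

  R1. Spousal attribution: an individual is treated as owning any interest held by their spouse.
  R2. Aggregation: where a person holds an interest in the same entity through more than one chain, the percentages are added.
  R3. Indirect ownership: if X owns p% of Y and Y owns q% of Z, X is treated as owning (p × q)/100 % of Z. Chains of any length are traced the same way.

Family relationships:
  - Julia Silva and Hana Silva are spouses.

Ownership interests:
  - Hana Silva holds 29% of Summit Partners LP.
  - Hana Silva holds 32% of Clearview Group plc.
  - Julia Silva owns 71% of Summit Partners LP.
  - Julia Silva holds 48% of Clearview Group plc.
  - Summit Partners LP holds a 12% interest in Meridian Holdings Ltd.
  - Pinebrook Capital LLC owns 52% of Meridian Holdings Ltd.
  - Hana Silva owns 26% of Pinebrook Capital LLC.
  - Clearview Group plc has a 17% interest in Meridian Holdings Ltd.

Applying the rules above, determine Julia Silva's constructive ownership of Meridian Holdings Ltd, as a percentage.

39.12%

By spousal attribution (R1), Julia Silva is treated as also owning Hana Silva's interest in Summit Partners LP, giving 71% + 29% = 100%.
By spousal attribution (R1), Julia Silva is treated as also owning Hana Silva's interest in Clearview Group plc, giving 48% + 32% = 80%.
By spousal attribution (R1), Julia Silva is treated as owning Hana Silva's 26% interest in Pinebrook Capital LLC.
Chain via Summit Partners LP (R3): 100% × 12% = 12% of Meridian Holdings Ltd.
Chain via Clearview Group plc (R3): 80% × 17% = 13.6% of Meridian Holdings Ltd.
Chain via Pinebrook Capital LLC (R3): 26% × 52% = 13.52% of Meridian Holdings Ltd.
Aggregating (R2): 12% + 13.6% + 13.52% = 39.12%.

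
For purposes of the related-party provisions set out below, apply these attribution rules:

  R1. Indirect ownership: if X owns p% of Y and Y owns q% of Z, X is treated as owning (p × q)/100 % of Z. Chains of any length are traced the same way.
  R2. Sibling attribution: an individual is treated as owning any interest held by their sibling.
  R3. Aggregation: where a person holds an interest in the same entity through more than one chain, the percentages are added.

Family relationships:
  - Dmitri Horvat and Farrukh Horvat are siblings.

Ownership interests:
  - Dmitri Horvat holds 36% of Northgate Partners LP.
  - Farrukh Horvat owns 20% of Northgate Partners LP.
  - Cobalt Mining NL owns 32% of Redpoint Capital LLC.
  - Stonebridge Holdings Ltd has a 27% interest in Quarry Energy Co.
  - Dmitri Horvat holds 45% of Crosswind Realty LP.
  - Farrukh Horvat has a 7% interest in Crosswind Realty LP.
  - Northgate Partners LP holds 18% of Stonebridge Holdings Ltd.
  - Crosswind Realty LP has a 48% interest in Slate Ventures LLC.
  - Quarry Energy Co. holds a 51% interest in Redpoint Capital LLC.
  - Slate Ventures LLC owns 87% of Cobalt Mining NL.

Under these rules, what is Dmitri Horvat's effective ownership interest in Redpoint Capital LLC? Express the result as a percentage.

8.33688%

By sibling attribution (R2), Dmitri Horvat is treated as also owning Farrukh Horvat's interest in Northgate Partners LP, giving 36% + 20% = 56%.
By sibling attribution (R2), Dmitri Horvat is treated as also owning Farrukh Horvat's interest in Crosswind Realty LP, giving 45% + 7% = 52%.
Chain via Northgate Partners LP → Stonebridge Holdings Ltd → Quarry Energy Co. (R1): 56% × 18% × 27% × 51% = 1.388016% of Redpoint Capital LLC.
Chain via Crosswind Realty LP → Slate Ventures LLC → Cobalt Mining NL (R1): 52% × 48% × 87% × 32% = 6.948864% of Redpoint Capital LLC.
Aggregating (R3): 1.388016% + 6.948864% = 8.33688%.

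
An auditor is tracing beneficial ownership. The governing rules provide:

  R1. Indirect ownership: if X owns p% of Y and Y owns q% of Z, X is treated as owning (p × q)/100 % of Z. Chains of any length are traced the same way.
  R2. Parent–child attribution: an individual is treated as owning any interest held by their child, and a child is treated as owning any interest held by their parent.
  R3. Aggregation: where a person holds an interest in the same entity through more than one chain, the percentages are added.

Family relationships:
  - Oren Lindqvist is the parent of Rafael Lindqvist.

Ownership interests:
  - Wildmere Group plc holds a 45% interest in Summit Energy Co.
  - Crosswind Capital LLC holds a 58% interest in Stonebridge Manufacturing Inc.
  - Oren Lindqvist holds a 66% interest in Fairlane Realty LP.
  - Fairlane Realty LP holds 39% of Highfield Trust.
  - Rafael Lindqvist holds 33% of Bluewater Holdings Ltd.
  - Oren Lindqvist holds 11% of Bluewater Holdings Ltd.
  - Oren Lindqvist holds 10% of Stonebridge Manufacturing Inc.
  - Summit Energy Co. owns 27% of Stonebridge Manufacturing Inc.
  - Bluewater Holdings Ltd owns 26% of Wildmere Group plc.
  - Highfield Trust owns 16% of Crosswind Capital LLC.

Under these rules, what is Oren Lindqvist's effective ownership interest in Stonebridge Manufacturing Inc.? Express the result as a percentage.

13.778632%

By parent–child attribution (R2), Oren Lindqvist is treated as also owning Rafael Lindqvist's interest in Bluewater Holdings Ltd, giving 11% + 33% = 44%.
Chain via Fairlane Realty LP → Highfield Trust → Crosswind Capital LLC (R1): 66% × 39% × 16% × 58% = 2.388672% of Stonebridge Manufacturing Inc.
Chain via Bluewater Holdings Ltd → Wildmere Group plc → Summit Energy Co. (R1): 44% × 26% × 45% × 27% = 1.38996% of Stonebridge Manufacturing Inc.
Direct interest in Stonebridge Manufacturing Inc: 10%.
Aggregating (R3): 2.388672% + 1.38996% + 10% = 13.778632%.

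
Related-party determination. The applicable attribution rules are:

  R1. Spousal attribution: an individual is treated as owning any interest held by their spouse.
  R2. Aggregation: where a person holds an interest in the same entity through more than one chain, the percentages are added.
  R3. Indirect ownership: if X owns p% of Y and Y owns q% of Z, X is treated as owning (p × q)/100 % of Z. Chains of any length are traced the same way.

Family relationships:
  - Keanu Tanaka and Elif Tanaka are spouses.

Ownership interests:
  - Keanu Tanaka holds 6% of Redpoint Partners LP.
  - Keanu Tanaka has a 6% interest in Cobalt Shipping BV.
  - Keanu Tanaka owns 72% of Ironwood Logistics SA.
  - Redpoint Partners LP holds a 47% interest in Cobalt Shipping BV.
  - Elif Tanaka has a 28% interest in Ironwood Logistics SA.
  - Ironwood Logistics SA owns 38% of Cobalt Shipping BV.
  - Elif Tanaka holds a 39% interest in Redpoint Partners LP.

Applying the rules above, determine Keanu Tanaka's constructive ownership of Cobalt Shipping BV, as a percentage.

By spousal attribution (R1), Keanu Tanaka is treated as also owning Elif Tanaka's interest in Ironwood Logistics SA, giving 72% + 28% = 100%.
By spousal attribution (R1), Keanu Tanaka is treated as also owning Elif Tanaka's interest in Redpoint Partners LP, giving 6% + 39% = 45%.
Chain via Ironwood Logistics SA (R3): 100% × 38% = 38% of Cobalt Shipping BV.
Chain via Redpoint Partners LP (R3): 45% × 47% = 21.15% of Cobalt Shipping BV.
Direct interest in Cobalt Shipping BV: 6%.
Aggregating (R2): 38% + 21.15% + 6% = 65.15%.

65.15%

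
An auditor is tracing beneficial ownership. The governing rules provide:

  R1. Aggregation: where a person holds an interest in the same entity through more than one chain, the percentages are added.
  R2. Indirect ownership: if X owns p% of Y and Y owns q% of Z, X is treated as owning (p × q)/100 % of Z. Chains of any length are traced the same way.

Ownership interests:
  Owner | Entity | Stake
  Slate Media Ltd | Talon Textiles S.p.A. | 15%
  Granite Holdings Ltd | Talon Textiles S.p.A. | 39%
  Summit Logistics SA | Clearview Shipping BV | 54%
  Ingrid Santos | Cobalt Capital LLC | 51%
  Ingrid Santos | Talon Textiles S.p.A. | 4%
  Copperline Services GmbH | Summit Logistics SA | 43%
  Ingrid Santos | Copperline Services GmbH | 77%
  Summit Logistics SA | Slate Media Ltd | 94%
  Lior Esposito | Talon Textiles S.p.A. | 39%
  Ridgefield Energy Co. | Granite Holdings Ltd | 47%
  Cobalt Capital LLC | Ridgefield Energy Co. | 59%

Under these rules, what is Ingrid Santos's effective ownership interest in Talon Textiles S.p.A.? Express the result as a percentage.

Chain via Copperline Services GmbH → Summit Logistics SA → Slate Media Ltd (R2): 77% × 43% × 94% × 15% = 4.66851% of Talon Textiles S.p.A.
Chain via Cobalt Capital LLC → Ridgefield Energy Co. → Granite Holdings Ltd (R2): 51% × 59% × 47% × 39% = 5.515497% of Talon Textiles S.p.A.
Direct interest in Talon Textiles S.p.A: 4%.
Aggregating (R1): 4.66851% + 5.515497% + 4% = 14.184007%.

14.184007%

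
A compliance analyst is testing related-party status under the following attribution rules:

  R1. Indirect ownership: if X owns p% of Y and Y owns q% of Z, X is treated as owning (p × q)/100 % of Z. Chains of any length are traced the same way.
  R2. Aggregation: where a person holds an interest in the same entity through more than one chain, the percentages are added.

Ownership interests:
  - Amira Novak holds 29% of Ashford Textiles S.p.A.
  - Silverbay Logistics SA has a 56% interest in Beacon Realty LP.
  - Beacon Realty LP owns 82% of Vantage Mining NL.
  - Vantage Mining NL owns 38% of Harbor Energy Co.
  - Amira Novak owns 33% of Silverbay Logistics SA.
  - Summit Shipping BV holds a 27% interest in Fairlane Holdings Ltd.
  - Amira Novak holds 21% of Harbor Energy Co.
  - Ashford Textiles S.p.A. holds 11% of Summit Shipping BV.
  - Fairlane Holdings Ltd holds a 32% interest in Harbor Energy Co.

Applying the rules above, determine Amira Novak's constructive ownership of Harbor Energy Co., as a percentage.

27.033984%

Chain via Silverbay Logistics SA → Beacon Realty LP → Vantage Mining NL (R1): 33% × 56% × 82% × 38% = 5.758368% of Harbor Energy Co.
Chain via Ashford Textiles S.p.A. → Summit Shipping BV → Fairlane Holdings Ltd (R1): 29% × 11% × 27% × 32% = 0.275616% of Harbor Energy Co.
Direct interest in Harbor Energy Co: 21%.
Aggregating (R2): 5.758368% + 0.275616% + 21% = 27.033984%.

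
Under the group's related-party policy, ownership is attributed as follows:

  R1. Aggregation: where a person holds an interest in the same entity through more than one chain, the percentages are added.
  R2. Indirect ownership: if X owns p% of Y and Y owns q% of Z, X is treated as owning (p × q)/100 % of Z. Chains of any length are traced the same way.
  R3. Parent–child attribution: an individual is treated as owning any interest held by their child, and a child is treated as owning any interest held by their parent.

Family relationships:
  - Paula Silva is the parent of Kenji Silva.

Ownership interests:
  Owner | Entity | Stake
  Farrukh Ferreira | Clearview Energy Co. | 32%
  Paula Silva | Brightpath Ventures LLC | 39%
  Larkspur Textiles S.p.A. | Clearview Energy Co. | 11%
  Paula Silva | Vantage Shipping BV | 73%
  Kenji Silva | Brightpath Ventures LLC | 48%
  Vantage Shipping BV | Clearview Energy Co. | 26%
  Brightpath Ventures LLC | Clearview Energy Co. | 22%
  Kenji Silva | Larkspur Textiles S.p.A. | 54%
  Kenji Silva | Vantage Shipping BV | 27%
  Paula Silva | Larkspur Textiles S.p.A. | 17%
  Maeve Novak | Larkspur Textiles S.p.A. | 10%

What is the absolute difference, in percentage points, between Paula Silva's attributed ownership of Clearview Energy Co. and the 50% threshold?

By parent–child attribution (R3), Paula Silva is treated as also owning Kenji Silva's interest in Vantage Shipping BV, giving 73% + 27% = 100%.
By parent–child attribution (R3), Paula Silva is treated as also owning Kenji Silva's interest in Brightpath Ventures LLC, giving 39% + 48% = 87%.
By parent–child attribution (R3), Paula Silva is treated as also owning Kenji Silva's interest in Larkspur Textiles S.p.A, giving 17% + 54% = 71%.
Chain via Vantage Shipping BV (R2): 100% × 26% = 26% of Clearview Energy Co.
Chain via Brightpath Ventures LLC (R2): 87% × 22% = 19.14% of Clearview Energy Co.
Chain via Larkspur Textiles S.p.A. (R2): 71% × 11% = 7.81% of Clearview Energy Co.
Aggregating (R1): 26% + 19.14% + 7.81% = 52.95%.
52.95% exceeds the 50% threshold by 2.95 percentage points.

2.95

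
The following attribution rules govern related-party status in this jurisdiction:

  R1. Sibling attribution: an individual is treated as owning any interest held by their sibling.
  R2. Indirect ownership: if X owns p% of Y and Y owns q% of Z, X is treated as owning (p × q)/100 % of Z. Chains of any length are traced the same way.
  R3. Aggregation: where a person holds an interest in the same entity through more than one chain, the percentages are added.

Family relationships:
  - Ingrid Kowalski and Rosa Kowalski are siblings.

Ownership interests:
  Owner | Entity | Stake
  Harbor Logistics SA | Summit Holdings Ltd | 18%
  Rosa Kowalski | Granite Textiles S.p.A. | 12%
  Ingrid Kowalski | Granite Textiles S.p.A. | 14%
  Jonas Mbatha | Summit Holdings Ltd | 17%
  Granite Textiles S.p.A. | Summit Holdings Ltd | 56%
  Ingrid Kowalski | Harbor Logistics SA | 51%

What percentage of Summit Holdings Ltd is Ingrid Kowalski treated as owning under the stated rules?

By sibling attribution (R1), Ingrid Kowalski is treated as also owning Rosa Kowalski's interest in Granite Textiles S.p.A, giving 14% + 12% = 26%.
Chain via Granite Textiles S.p.A. (R2): 26% × 56% = 14.56% of Summit Holdings Ltd.
Chain via Harbor Logistics SA (R2): 51% × 18% = 9.18% of Summit Holdings Ltd.
Aggregating (R3): 14.56% + 9.18% = 23.74%.

23.74%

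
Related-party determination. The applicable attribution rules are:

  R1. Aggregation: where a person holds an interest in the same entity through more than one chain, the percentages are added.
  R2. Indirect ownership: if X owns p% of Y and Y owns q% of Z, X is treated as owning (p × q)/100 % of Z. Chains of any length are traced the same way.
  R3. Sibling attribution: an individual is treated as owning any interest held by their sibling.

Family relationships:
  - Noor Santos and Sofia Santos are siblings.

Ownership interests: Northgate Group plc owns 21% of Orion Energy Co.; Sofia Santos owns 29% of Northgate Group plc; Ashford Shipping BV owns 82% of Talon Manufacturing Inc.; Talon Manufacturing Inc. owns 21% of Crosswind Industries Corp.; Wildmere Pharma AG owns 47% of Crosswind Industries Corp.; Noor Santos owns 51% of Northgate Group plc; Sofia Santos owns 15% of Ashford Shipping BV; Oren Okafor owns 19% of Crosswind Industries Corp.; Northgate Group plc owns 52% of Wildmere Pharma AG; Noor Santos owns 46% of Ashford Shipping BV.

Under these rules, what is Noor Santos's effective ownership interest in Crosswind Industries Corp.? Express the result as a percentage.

By sibling attribution (R3), Noor Santos is treated as also owning Sofia Santos's interest in Ashford Shipping BV, giving 46% + 15% = 61%.
By sibling attribution (R3), Noor Santos is treated as also owning Sofia Santos's interest in Northgate Group plc, giving 51% + 29% = 80%.
Chain via Ashford Shipping BV → Talon Manufacturing Inc. (R2): 61% × 82% × 21% = 10.5042% of Crosswind Industries Corp.
Chain via Northgate Group plc → Wildmere Pharma AG (R2): 80% × 52% × 47% = 19.552% of Crosswind Industries Corp.
Aggregating (R1): 10.5042% + 19.552% = 30.0562%.

30.0562%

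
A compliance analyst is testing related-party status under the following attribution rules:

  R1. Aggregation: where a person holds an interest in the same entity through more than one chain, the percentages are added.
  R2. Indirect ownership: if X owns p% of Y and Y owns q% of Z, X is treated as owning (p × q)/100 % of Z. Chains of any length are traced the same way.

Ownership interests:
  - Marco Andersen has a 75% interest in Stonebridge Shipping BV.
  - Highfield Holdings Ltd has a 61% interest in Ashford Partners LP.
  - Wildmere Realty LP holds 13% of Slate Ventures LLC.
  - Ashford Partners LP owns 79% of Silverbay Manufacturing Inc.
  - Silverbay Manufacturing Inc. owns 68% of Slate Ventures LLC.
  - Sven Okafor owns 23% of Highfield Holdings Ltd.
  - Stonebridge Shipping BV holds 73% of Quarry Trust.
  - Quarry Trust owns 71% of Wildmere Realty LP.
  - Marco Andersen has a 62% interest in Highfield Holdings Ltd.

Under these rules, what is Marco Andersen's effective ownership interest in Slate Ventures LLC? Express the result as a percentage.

Chain via Stonebridge Shipping BV → Quarry Trust → Wildmere Realty LP (R2): 75% × 73% × 71% × 13% = 5.053425% of Slate Ventures LLC.
Chain via Highfield Holdings Ltd → Ashford Partners LP → Silverbay Manufacturing Inc. (R2): 62% × 61% × 79% × 68% = 20.316904% of Slate Ventures LLC.
Aggregating (R1): 5.053425% + 20.316904% = 25.370329%.

25.370329%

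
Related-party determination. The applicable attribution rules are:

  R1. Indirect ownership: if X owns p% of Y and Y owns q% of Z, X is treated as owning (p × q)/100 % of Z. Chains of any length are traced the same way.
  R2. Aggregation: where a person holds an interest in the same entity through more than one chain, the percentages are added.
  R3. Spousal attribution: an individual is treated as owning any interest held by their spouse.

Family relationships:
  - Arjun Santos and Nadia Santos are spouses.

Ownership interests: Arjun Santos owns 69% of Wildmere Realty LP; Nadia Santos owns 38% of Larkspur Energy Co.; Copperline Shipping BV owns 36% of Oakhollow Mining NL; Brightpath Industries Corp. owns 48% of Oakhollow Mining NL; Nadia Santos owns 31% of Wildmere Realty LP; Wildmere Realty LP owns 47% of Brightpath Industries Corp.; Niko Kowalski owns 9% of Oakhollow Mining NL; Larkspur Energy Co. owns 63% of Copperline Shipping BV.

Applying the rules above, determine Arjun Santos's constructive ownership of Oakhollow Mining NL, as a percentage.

31.1784%

By spousal attribution (R3), Arjun Santos is treated as also owning Nadia Santos's interest in Wildmere Realty LP, giving 69% + 31% = 100%.
By spousal attribution (R3), Arjun Santos is treated as owning Nadia Santos's 38% interest in Larkspur Energy Co.
Chain via Wildmere Realty LP → Brightpath Industries Corp. (R1): 100% × 47% × 48% = 22.56% of Oakhollow Mining NL.
Chain via Larkspur Energy Co. → Copperline Shipping BV (R1): 38% × 63% × 36% = 8.6184% of Oakhollow Mining NL.
Aggregating (R2): 22.56% + 8.6184% = 31.1784%.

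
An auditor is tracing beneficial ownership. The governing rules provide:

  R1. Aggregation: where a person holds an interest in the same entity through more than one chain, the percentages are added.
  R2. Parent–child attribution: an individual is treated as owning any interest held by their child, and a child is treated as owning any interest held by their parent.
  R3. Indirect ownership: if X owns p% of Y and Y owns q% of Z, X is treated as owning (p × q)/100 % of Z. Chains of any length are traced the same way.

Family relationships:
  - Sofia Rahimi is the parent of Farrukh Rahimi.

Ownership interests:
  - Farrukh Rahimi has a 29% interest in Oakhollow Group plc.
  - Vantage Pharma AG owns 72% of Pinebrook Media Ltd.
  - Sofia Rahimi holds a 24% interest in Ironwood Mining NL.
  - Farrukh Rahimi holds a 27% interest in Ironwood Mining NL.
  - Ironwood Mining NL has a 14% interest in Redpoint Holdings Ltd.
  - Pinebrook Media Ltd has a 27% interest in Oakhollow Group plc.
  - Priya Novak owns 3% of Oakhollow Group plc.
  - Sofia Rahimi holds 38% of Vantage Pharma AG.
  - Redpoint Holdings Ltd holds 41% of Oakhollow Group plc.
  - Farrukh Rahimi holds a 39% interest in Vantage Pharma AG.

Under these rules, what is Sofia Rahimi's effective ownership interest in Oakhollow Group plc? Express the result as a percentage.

46.8962%

By parent–child attribution (R2), Sofia Rahimi is treated as also owning Farrukh Rahimi's interest in Ironwood Mining NL, giving 24% + 27% = 51%.
By parent–child attribution (R2), Sofia Rahimi is treated as also owning Farrukh Rahimi's interest in Vantage Pharma AG, giving 38% + 39% = 77%.
By parent–child attribution (R2), Sofia Rahimi is treated as owning Farrukh Rahimi's 29% interest in Oakhollow Group plc.
Chain via Ironwood Mining NL → Redpoint Holdings Ltd (R3): 51% × 14% × 41% = 2.9274% of Oakhollow Group plc.
Chain via Vantage Pharma AG → Pinebrook Media Ltd (R3): 77% × 72% × 27% = 14.9688% of Oakhollow Group plc.
Direct interest in Oakhollow Group plc: 29%.
Aggregating (R1): 2.9274% + 14.9688% + 29% = 46.8962%.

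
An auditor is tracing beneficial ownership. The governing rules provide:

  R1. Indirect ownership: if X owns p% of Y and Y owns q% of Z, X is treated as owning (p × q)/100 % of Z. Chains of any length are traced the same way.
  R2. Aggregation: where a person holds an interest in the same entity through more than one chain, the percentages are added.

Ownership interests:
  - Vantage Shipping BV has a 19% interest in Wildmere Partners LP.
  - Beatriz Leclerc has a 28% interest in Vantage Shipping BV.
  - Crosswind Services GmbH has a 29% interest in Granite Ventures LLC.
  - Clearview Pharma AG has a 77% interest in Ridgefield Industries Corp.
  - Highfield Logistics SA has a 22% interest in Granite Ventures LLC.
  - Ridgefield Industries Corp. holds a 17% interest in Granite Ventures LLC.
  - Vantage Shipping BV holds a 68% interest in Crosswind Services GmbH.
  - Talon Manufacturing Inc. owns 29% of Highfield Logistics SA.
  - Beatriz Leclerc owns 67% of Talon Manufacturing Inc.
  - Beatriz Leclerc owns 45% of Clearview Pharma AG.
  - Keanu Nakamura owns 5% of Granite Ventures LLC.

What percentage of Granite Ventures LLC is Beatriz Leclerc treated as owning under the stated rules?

15.6867%

Chain via Clearview Pharma AG → Ridgefield Industries Corp. (R1): 45% × 77% × 17% = 5.8905% of Granite Ventures LLC.
Chain via Talon Manufacturing Inc. → Highfield Logistics SA (R1): 67% × 29% × 22% = 4.2746% of Granite Ventures LLC.
Chain via Vantage Shipping BV → Crosswind Services GmbH (R1): 28% × 68% × 29% = 5.5216% of Granite Ventures LLC.
Aggregating (R2): 5.8905% + 4.2746% + 5.5216% = 15.6867%.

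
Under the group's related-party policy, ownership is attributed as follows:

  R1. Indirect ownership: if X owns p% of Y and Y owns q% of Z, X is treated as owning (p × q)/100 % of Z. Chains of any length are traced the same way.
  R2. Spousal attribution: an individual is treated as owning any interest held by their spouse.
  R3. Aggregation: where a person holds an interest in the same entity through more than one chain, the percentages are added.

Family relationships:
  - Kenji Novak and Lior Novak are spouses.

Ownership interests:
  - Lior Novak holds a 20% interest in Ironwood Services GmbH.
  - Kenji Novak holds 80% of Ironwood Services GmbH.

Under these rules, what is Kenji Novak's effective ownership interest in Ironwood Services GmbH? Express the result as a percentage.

By spousal attribution (R2), Kenji Novak is treated as also owning Lior Novak's interest in Ironwood Services GmbH, giving 80% + 20% = 100%.
Direct interest in Ironwood Services GmbH: 100%.

100%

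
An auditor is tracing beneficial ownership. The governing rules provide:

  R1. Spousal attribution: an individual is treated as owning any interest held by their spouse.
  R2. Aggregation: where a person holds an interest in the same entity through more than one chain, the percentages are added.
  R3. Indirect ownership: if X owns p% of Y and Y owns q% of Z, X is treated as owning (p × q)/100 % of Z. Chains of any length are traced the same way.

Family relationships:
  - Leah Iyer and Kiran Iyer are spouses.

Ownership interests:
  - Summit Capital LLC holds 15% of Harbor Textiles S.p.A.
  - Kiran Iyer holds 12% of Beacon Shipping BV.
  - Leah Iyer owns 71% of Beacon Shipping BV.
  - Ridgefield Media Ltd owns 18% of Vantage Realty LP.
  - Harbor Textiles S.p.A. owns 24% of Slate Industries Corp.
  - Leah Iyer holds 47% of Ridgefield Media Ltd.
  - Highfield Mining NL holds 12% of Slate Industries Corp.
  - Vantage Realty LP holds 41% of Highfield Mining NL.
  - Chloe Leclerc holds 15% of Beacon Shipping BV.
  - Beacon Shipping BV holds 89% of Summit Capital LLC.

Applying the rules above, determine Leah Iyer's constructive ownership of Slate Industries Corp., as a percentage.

By spousal attribution (R1), Leah Iyer is treated as also owning Kiran Iyer's interest in Beacon Shipping BV, giving 71% + 12% = 83%.
Chain via Beacon Shipping BV → Summit Capital LLC → Harbor Textiles S.p.A. (R3): 83% × 89% × 15% × 24% = 2.65932% of Slate Industries Corp.
Chain via Ridgefield Media Ltd → Vantage Realty LP → Highfield Mining NL (R3): 47% × 18% × 41% × 12% = 0.416232% of Slate Industries Corp.
Aggregating (R2): 2.65932% + 0.416232% = 3.075552%.

3.075552%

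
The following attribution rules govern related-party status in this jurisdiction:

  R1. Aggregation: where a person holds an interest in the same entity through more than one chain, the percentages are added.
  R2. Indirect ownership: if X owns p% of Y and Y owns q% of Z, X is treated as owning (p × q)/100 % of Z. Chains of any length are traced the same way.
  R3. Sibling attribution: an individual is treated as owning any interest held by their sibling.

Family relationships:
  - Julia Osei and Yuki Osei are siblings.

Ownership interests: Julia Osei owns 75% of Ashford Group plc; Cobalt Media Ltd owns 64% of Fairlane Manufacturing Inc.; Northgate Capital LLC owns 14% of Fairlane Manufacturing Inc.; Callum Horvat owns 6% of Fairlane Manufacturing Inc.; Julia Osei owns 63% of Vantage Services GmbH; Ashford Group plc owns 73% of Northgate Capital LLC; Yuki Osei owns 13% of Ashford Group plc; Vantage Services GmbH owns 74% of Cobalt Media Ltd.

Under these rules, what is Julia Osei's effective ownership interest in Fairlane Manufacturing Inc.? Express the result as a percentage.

38.8304%

By sibling attribution (R3), Julia Osei is treated as also owning Yuki Osei's interest in Ashford Group plc, giving 75% + 13% = 88%.
Chain via Ashford Group plc → Northgate Capital LLC (R2): 88% × 73% × 14% = 8.9936% of Fairlane Manufacturing Inc.
Chain via Vantage Services GmbH → Cobalt Media Ltd (R2): 63% × 74% × 64% = 29.8368% of Fairlane Manufacturing Inc.
Aggregating (R1): 8.9936% + 29.8368% = 38.8304%.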